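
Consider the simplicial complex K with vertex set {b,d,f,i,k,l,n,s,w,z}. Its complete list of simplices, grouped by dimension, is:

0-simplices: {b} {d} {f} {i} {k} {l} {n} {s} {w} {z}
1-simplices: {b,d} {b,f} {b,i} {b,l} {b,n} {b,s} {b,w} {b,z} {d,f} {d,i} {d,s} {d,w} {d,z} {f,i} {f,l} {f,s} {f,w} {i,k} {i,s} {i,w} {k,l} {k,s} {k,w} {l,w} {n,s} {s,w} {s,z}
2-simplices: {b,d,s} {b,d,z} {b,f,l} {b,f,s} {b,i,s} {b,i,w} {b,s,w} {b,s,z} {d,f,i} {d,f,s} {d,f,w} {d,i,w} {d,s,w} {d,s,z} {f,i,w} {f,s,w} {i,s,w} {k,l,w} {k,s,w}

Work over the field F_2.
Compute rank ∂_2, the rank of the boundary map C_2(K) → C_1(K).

rank∂_2=15

n_0=10 n_1=27 n_2=19  [Z2]
∂1: piv[bd,bf,bi,bl,bn,bs,bw,bz,ik] rk=9  ker:df,di,ds,dw,dz,fi,fl,fs,fw,is,iw,kl,ks,kw,lw,ns,sw,sz
∂2: piv[bds,bdz,bfl,bfs,bis,biw,bsw,bsz,dfi,dfs,dfw,diw,dsw,klw,ksw] rk=15  ker:dsz,fiw,fsw,isw
rk∂_2=15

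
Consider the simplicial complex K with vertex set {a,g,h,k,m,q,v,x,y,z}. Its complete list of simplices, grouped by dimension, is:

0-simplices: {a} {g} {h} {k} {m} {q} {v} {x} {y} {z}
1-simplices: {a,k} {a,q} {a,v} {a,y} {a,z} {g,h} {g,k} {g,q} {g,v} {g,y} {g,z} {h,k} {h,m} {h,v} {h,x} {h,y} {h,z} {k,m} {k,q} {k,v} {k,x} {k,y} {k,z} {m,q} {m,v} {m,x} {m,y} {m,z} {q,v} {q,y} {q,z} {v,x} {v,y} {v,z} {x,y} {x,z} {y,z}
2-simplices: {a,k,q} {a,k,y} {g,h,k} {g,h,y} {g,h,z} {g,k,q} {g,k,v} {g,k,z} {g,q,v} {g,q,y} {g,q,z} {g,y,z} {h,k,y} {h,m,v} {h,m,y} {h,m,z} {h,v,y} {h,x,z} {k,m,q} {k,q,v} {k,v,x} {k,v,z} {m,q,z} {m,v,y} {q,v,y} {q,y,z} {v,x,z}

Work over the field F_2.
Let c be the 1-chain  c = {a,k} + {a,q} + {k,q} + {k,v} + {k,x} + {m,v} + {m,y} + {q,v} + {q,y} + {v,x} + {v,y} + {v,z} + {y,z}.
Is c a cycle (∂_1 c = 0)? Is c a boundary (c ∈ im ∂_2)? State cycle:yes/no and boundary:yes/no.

cycle:yes boundary:yes

n_0=10 n_1=37 n_2=27  [Z2]
∂1: piv[ak,aq,av,ay,az,gh,gk,hm,hx] rk=9  ker:gq,gv,gy,gz,hk,hv,hy,hz,km,kq,kv,kx,ky,kz,mq,mv,mx,my,mz,qv,qy,qz,vx,vy,vz,xy,xz,yz
∂2: piv[akq,aky,ghk,ghy,ghz,gkq,gkv,gkz,gqv,gqy,gqz,gyz,hky,hmv,hmy,hmz,hvy,hxz,kmq,kvx,kvz,mqz,qvy,vxz] rk=24  ker:kqv,mvy,qyz
∂1c = 0
c vs im∂2: reduces to 0 ⇒ boundary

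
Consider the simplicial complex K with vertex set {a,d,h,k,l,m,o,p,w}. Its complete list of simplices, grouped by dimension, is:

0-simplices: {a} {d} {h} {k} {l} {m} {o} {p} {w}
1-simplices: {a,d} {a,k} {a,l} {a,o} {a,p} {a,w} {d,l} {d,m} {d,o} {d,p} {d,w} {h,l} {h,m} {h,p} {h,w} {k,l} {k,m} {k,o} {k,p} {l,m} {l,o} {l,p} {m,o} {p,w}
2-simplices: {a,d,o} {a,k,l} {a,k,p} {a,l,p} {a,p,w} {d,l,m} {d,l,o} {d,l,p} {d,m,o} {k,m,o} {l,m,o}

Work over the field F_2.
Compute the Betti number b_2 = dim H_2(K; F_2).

b_2=1

n_0=9 n_1=24 n_2=11  [Z2]
∂1: piv[ad,ak,al,ao,ap,aw,dm,hl] rk=8  ker:dl,do,dp,dw,hm,hp,hw,kl,km,ko,kp,lm,lo,lp,mo,pw
∂2: piv[ado,akl,akp,alp,apw,dlm,dlo,dlp,dmo,kmo] rk=10  ker:lmo
b_2=(11−10)−0=1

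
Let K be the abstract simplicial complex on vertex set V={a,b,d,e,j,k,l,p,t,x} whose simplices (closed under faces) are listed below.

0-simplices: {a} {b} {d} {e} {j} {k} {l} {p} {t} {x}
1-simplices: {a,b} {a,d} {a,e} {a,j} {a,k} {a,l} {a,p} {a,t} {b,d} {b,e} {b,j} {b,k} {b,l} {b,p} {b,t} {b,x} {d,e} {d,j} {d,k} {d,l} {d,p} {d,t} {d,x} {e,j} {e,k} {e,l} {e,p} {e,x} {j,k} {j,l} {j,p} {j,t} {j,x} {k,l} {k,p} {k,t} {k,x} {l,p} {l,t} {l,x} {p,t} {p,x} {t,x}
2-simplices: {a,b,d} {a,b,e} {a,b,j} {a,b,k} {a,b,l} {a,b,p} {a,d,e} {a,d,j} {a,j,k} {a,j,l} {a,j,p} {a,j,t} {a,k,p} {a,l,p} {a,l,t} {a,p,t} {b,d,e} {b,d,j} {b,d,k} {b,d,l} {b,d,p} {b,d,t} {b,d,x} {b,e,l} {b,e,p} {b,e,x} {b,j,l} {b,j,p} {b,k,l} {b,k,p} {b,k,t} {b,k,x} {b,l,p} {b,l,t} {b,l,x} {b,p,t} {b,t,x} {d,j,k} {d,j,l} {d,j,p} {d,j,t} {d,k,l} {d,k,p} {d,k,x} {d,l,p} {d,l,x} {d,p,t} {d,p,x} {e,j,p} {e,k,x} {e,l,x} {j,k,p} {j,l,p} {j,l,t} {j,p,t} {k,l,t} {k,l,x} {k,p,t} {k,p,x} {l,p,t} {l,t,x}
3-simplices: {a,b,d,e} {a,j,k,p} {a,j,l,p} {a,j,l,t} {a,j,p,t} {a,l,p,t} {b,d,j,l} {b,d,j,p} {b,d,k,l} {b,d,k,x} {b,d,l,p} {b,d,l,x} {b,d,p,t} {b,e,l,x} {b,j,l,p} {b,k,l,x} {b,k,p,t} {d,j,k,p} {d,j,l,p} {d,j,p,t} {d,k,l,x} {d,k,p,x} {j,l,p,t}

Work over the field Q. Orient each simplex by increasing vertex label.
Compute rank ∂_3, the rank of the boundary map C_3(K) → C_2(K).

rank∂_3=20

n_0=10 n_1=43 n_2=61 n_3=23  [Q]
∂1: piv[ab,ad,ae,aj,ak,al,ap,at,bx] rk=9  ker:bd,be,bj,bk,bl,bp,bt,de,dj,dk,dl,dp,dt,dx,ej,ek,el,ep,ex,jk,jl,jp,jt,jx,kl,kp,kt,kx,lp,lt,lx,pt,px,tx
∂2: piv[abd,abe,abj,abk,abl,abp,ade,adj,ajk,ajl,ajp,ajt,akp,alp,alt,apt,bdk,bdl,bdp,bdt,bdx,bel,bep,bex,bkl,bkt,bkx,blt,blx,btx,dpx,ejp,ekx] rk=33  ker:bde,bdj,bjl,bjp,bkp,blp,bpt,djk,djl,djp,djt,dkl,dkp,dkx,dlp,dlx,dpt,elx,jkp,jlp,jlt,jpt,klt,klx,kpt,kpx,lpt,ltx
∂3: piv[abde,ajkp,ajlp,ajlt,ajpt,alpt,bdjl,bdjp,bdkl,bdkx,bdlp,bdlx,bdpt,belx,bjlp,bklx,bkpt,djkp,djpt,dkpx] rk=20  ker:djlp,dklx,jlpt
rk∂_3=20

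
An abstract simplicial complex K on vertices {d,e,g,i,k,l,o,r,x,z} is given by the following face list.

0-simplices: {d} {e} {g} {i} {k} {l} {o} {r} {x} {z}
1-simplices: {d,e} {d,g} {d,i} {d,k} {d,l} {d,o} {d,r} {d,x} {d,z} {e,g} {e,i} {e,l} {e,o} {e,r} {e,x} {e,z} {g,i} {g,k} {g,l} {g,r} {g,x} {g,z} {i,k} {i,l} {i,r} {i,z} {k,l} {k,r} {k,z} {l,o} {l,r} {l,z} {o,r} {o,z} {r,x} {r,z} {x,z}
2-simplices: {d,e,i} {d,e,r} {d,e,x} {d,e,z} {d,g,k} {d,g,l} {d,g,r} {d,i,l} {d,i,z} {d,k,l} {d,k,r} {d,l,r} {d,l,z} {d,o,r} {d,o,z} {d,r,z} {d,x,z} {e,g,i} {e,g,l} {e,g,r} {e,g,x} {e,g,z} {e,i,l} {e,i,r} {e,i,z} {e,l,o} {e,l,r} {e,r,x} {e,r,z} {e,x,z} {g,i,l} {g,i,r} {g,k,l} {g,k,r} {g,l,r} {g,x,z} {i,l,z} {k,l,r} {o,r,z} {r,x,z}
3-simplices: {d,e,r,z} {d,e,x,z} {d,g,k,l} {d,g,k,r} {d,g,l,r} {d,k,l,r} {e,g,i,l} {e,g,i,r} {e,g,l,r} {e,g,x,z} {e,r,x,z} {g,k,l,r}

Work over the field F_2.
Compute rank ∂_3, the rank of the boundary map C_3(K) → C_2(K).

rank∂_3=11

n_0=10 n_1=37 n_2=40 n_3=12  [Z2]
∂1: piv[de,dg,di,dk,dl,do,dr,dx,dz] rk=9  ker:eg,ei,el,eo,er,ex,ez,gi,gk,gl,gr,gx,gz,ik,il,ir,iz,kl,kr,kz,lo,lr,lz,or,oz,rx,rz,xz
∂2: piv[dei,der,dex,dez,dgk,dgl,dgr,dil,diz,dkl,dkr,dlr,dlz,dor,doz,drz,dxz,egi,egl,egr,egx,egz,eir,elo,erx] rk=25  ker:eil,eiz,elr,erz,exz,gil,gir,gkl,gkr,glr,gxz,ilz,klr,orz,rxz
∂3: piv[derz,dexz,dgkl,dgkr,dglr,dklr,egil,egir,eglr,egxz,erxz] rk=11  ker:gklr
rk∂_3=11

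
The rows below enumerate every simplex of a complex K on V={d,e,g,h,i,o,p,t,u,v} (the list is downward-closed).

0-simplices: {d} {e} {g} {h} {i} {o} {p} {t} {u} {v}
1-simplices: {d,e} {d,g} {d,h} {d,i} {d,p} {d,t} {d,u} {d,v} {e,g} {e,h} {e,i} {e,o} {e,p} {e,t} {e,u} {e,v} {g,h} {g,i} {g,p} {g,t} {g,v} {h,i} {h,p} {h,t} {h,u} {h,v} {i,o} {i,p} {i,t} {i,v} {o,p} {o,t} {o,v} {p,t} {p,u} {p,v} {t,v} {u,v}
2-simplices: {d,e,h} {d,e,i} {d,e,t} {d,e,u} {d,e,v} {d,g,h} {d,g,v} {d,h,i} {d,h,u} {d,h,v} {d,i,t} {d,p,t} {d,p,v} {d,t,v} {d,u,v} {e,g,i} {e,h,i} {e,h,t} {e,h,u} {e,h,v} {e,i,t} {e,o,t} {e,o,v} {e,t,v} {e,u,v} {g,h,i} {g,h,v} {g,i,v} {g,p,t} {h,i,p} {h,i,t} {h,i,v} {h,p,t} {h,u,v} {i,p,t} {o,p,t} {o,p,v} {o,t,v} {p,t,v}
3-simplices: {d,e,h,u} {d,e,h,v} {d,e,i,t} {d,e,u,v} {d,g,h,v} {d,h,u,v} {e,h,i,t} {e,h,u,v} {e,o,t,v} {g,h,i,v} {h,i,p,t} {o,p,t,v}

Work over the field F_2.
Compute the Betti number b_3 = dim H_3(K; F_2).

n_0=10 n_1=38 n_2=39 n_3=12  [Z2]
∂1: piv[de,dg,dh,di,dp,dt,du,dv,eo] rk=9  ker:eg,eh,ei,ep,et,eu,ev,gh,gi,gp,gt,gv,hi,hp,ht,hu,hv,io,ip,it,iv,op,ot,ov,pt,pu,pv,tv,uv
∂2: piv[deh,dei,det,deu,dev,dgh,dgv,dhi,dhu,dhv,dit,dpt,dpv,dtv,duv,egi,eht,eot,eov,ghi,giv,gpt,hip,hpt,opt] rk=25  ker:ehi,ehu,ehv,eit,etv,euv,ghv,hit,hiv,huv,ipt,opv,otv,ptv
∂3: piv[dehu,dehv,deit,deuv,dghv,dhuv,ehit,eotv,ghiv,hipt,optv] rk=11  ker:ehuv
b_3=(12−11)−0=1

b_3=1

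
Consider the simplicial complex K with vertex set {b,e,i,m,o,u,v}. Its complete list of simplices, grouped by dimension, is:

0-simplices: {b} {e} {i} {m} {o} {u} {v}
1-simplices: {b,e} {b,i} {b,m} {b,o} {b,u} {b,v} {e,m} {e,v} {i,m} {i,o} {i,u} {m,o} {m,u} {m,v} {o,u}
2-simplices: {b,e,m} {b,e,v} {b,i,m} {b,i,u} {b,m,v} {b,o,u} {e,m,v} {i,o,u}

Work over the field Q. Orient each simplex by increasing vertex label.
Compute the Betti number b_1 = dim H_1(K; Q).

n_0=7 n_1=15 n_2=8  [Q]
∂1: piv[be,bi,bm,bo,bu,bv] rk=6  ker:em,ev,im,io,iu,mo,mu,mv,ou
∂2: piv[bem,bev,bim,biu,bmv,bou,iou] rk=7  ker:emv
b_1=(15−6)−7=2

b_1=2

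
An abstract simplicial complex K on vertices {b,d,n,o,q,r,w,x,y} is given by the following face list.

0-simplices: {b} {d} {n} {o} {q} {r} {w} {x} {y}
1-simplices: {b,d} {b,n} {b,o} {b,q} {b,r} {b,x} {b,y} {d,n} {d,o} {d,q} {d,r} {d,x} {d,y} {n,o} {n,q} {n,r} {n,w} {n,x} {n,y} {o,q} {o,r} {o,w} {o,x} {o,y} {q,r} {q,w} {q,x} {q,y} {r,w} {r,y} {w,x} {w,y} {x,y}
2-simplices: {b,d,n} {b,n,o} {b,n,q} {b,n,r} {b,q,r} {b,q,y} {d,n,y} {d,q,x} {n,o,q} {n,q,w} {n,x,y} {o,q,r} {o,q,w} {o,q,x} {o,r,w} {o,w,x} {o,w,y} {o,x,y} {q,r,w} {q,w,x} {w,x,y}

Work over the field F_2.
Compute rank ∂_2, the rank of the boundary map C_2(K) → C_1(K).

n_0=9 n_1=33 n_2=21  [Z2]
∂1: piv[bd,bn,bo,bq,br,bx,by,nw] rk=8  ker:dn,do,dq,dr,dx,dy,no,nq,nr,nx,ny,oq,or,ow,ox,oy,qr,qw,qx,qy,rw,ry,wx,wy,xy
∂2: piv[bdn,bno,bnq,bnr,bqr,bqy,dny,dqx,noq,nqw,nxy,oqr,oqw,oqx,orw,owx,owy,oxy] rk=18  ker:qrw,qwx,wxy
rk∂_2=18

rank∂_2=18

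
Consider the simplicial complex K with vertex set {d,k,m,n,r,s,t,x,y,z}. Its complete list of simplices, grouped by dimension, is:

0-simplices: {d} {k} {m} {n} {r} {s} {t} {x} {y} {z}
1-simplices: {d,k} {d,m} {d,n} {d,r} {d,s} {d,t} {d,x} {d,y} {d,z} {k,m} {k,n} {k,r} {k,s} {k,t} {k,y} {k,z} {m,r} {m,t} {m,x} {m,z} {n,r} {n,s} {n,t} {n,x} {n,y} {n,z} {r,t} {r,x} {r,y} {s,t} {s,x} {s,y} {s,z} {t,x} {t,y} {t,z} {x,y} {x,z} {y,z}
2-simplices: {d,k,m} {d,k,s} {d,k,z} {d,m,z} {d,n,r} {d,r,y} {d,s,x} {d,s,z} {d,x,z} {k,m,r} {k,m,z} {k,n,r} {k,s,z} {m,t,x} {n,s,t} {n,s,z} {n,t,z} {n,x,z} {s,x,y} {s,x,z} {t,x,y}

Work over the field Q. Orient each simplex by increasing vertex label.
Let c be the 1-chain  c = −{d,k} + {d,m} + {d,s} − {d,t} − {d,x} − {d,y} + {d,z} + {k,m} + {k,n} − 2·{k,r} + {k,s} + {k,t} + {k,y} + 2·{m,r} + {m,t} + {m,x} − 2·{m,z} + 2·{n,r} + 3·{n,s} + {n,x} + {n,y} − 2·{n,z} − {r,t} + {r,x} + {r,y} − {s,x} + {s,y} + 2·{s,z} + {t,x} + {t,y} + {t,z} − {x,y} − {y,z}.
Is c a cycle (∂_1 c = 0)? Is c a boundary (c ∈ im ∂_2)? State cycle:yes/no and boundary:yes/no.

cycle:no boundary:no

n_0=10 n_1=39 n_2=21  [Q]
∂1: piv[dk,dm,dn,dr,ds,dt,dx,dy,dz] rk=9  ker:km,kn,kr,ks,kt,ky,kz,mr,mt,mx,mz,nr,ns,nt,nx,ny,nz,rt,rx,ry,st,sx,sy,sz,tx,ty,tz,xy,xz,yz
∂2: piv[dkm,dks,dkz,dmz,dnr,dry,dsx,dsz,dxz,kmr,knr,mtx,nst,nsz,ntz,nxz,sxy,txy] rk=18  ker:kmz,ksz,sxz
∂1c = {d} − 4·{k} − 4·{n} + {r} + 3·{s} − 3·{t} + 3·{x} + 4·{y} − {z}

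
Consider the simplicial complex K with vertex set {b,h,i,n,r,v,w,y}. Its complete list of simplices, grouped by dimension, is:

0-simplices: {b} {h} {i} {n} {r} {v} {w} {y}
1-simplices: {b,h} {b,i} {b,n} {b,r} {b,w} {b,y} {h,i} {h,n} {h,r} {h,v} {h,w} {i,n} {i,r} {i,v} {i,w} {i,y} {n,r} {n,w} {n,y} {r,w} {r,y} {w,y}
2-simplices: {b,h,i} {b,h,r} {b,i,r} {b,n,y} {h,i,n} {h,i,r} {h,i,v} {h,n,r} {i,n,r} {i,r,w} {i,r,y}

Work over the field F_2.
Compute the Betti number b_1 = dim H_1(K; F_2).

n_0=8 n_1=22 n_2=11  [Z2]
∂1: piv[bh,bi,bn,br,bw,by,hv] rk=7  ker:hi,hn,hr,hw,in,ir,iv,iw,iy,nr,nw,ny,rw,ry,wy
∂2: piv[bhi,bhr,bir,bny,hin,hiv,hnr,irw,iry] rk=9  ker:hir,inr
b_1=(22−7)−9=6

b_1=6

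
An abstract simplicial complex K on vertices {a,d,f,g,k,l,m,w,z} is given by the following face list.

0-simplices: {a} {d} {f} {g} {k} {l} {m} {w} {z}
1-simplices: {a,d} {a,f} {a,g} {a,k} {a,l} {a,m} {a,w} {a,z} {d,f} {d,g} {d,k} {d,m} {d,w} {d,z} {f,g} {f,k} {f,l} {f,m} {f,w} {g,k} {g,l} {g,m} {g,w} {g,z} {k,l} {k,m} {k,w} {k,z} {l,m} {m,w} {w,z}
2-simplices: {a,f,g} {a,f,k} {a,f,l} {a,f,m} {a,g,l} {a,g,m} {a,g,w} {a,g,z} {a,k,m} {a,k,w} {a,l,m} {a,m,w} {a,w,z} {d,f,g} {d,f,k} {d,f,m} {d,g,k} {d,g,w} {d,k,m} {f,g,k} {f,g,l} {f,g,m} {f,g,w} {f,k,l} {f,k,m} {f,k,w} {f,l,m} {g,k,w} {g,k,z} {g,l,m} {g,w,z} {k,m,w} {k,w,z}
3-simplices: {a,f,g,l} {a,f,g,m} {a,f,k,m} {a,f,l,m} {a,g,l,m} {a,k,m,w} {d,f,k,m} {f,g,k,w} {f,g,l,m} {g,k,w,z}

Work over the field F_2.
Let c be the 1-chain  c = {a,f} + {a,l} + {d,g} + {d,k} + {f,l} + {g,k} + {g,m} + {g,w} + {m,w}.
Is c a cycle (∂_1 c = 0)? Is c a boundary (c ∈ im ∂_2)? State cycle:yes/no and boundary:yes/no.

cycle:yes boundary:yes

n_0=9 n_1=31 n_2=33 n_3=10  [Z2]
∂1: piv[ad,af,ag,ak,al,am,aw,az] rk=8  ker:df,dg,dk,dm,dw,dz,fg,fk,fl,fm,fw,gk,gl,gm,gw,gz,kl,km,kw,kz,lm,mw,wz
∂2: piv[afg,afk,afl,afm,agl,agm,agw,agz,akm,akw,alm,amw,awz,dfg,dfk,dfm,dgk,dgw,fgw,fkl,gkz] rk=21  ker:dkm,fgk,fgl,fgm,fkm,fkw,flm,gkw,glm,gwz,kmw,kwz
∂3: piv[afgl,afgm,afkm,aflm,aglm,akmw,dfkm,fgkw,gkwz] rk=9  ker:fglm
∂1c = 0
c vs im∂2: reduces to 0 ⇒ boundary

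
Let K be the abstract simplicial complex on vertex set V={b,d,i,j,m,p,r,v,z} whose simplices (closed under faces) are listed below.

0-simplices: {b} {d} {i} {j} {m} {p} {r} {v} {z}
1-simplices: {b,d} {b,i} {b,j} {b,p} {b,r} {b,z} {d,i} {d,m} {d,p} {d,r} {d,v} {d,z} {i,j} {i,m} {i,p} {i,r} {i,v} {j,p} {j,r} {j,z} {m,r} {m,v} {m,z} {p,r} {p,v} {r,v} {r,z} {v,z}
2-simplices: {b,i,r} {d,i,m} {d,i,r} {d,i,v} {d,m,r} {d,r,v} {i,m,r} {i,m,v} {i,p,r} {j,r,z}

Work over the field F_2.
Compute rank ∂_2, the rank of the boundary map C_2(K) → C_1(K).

rank∂_2=9

n_0=9 n_1=28 n_2=10  [Z2]
∂1: piv[bd,bi,bj,bp,br,bz,dm,dv] rk=8  ker:di,dp,dr,dz,ij,im,ip,ir,iv,jp,jr,jz,mr,mv,mz,pr,pv,rv,rz,vz
∂2: piv[bir,dim,dir,div,dmr,drv,imv,ipr,jrz] rk=9  ker:imr
rk∂_2=9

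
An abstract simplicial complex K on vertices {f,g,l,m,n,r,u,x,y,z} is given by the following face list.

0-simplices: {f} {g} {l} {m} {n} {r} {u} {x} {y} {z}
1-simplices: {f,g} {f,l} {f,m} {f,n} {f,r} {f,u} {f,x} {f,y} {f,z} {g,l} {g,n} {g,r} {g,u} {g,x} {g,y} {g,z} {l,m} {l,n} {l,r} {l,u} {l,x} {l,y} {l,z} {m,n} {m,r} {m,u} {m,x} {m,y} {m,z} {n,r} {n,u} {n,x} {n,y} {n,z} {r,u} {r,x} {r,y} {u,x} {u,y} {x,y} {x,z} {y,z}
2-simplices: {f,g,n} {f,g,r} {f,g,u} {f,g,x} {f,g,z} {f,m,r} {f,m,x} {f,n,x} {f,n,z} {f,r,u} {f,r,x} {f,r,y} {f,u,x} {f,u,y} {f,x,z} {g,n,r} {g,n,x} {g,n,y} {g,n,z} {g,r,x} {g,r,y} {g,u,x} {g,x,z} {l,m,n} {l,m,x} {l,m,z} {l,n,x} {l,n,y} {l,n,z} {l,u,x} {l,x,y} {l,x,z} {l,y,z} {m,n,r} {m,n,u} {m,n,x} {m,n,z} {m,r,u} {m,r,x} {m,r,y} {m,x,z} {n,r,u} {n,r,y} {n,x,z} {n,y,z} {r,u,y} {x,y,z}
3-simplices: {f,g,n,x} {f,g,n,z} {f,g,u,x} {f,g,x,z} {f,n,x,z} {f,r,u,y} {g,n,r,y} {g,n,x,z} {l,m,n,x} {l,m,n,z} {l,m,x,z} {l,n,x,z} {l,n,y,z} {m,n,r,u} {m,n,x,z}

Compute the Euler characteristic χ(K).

χ(K)=0

n_0=10 n_1=42 n_2=47 n_3=15
χ=+10−42+47−15=0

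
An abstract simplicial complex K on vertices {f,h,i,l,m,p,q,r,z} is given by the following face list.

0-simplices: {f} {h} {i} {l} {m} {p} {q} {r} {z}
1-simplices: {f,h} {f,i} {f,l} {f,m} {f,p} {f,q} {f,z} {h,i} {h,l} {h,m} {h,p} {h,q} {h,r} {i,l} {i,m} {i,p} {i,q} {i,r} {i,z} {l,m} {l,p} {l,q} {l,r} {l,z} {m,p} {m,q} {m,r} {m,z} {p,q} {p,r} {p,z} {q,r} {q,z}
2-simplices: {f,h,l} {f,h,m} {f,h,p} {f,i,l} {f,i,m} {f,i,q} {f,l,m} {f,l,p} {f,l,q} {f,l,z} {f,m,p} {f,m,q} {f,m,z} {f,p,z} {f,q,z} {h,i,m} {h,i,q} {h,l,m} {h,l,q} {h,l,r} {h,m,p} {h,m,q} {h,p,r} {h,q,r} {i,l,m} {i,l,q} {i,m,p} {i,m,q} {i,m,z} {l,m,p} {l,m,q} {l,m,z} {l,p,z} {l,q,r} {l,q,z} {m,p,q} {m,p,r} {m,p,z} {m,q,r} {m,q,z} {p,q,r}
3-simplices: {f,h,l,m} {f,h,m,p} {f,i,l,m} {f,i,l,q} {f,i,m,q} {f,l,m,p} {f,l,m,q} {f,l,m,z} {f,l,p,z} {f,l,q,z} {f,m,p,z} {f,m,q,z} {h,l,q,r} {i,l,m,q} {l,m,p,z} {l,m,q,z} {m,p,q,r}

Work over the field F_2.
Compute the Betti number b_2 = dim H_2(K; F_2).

b_2=3

n_0=9 n_1=33 n_2=41 n_3=17  [Z2]
∂1: piv[fh,fi,fl,fm,fp,fq,fz,hr] rk=8  ker:hi,hl,hm,hp,hq,il,im,ip,iq,ir,iz,lm,lp,lq,lr,lz,mp,mq,mr,mz,pq,pr,pz,qr,qz
∂2: piv[fhl,fhm,fhp,fil,fim,fiq,flm,flp,flq,flz,fmp,fmq,fmz,fpz,fqz,him,hiq,hlr,hpr,hqr,imp,imz,mpq,mpr] rk=24  ker:hlm,hlq,hmp,hmq,ilm,ilq,imq,lmp,lmq,lmz,lpz,lqr,lqz,mpz,mqr,mqz,pqr
∂3: piv[fhlm,fhmp,film,filq,fimq,flmp,flmq,flmz,flpz,flqz,fmpz,fmqz,hlqr,mpqr] rk=14  ker:ilmq,lmpz,lmqz
b_2=(41−24)−14=3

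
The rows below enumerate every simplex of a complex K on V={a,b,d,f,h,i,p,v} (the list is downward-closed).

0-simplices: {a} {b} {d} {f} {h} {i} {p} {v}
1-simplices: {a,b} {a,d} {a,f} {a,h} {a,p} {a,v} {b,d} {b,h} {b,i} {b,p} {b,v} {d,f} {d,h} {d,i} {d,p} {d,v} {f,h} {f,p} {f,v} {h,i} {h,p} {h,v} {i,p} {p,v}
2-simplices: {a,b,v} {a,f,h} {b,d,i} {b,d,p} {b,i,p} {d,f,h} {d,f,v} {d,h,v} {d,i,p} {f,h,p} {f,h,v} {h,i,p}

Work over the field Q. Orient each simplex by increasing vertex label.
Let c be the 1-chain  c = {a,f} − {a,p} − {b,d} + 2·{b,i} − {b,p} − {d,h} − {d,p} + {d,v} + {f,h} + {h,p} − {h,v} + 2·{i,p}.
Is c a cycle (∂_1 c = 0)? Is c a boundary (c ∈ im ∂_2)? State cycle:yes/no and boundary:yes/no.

cycle:yes boundary:no

n_0=8 n_1=24 n_2=12  [Q]
∂1: piv[ab,ad,af,ah,ap,av,bi] rk=7  ker:bd,bh,bp,bv,df,dh,di,dp,dv,fh,fp,fv,hi,hp,hv,ip,pv
∂2: piv[abv,afh,bdi,bdp,bip,dfh,dfv,dhv,fhp,hip] rk=10  ker:dip,fhv
∂1c = 0
c vs im∂2: residual ≠ 0 ⇒ not boundary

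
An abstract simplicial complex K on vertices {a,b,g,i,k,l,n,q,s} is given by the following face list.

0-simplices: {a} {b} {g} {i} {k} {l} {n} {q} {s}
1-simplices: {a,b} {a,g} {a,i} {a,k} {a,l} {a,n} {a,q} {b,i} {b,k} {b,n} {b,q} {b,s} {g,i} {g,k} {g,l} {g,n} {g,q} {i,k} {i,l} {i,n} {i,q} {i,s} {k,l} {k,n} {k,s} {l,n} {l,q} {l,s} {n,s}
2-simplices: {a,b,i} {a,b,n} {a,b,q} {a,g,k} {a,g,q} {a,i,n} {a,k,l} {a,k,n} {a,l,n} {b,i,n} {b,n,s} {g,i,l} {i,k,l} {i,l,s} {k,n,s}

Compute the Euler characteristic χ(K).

n_0=9 n_1=29 n_2=15
χ=+9−29+15=-5

χ(K)=-5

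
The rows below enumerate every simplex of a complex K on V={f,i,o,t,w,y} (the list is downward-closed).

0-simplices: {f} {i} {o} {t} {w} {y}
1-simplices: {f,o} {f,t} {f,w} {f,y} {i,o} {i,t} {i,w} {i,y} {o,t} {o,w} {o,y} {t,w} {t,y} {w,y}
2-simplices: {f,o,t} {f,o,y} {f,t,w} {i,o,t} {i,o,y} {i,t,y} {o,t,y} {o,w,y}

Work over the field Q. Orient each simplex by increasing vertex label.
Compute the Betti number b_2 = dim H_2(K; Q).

b_2=1

n_0=6 n_1=14 n_2=8  [Q]
∂1: piv[fo,ft,fw,fy,io] rk=5  ker:it,iw,iy,ot,ow,oy,tw,ty,wy
∂2: piv[fot,foy,ftw,iot,ioy,ity,owy] rk=7  ker:oty
b_2=(8−7)−0=1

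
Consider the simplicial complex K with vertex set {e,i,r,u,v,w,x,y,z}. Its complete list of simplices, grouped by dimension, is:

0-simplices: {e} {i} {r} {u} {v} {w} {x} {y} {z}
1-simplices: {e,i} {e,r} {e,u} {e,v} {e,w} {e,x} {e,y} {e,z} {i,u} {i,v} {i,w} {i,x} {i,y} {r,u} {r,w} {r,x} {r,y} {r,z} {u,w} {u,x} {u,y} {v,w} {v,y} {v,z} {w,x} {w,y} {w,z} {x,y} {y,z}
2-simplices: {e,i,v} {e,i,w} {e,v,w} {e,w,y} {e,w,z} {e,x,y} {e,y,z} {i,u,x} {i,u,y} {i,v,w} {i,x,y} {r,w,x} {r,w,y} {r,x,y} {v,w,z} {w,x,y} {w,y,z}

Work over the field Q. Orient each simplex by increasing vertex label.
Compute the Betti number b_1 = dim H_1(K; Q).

n_0=9 n_1=29 n_2=17  [Q]
∂1: piv[ei,er,eu,ev,ew,ex,ey,ez] rk=8  ker:iu,iv,iw,ix,iy,ru,rw,rx,ry,rz,uw,ux,uy,vw,vy,vz,wx,wy,wz,xy,yz
∂2: piv[eiv,eiw,evw,ewy,ewz,exy,eyz,iux,iuy,ixy,rwx,rwy,rxy,vwz] rk=14  ker:ivw,wxy,wyz
b_1=(29−8)−14=7

b_1=7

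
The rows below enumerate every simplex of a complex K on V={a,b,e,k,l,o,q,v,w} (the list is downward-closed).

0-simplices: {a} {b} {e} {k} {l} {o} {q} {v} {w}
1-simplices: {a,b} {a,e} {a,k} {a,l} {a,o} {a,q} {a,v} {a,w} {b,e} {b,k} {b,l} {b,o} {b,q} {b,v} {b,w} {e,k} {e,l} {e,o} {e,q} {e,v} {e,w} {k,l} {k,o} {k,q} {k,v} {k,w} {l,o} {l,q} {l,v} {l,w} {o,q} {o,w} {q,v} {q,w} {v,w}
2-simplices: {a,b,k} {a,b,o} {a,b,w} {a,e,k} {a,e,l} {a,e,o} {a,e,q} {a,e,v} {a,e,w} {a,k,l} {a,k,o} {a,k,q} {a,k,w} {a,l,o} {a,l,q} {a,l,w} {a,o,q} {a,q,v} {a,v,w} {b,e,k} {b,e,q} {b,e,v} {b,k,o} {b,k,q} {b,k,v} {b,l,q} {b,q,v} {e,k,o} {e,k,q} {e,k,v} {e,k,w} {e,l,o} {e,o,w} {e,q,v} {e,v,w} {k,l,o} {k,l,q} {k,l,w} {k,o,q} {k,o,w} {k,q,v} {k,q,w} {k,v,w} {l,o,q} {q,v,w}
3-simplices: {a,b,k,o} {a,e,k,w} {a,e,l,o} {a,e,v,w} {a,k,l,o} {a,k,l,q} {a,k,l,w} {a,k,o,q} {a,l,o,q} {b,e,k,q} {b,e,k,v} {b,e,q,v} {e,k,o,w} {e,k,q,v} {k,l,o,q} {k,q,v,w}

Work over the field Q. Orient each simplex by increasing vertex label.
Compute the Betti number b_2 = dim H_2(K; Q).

b_2=4

n_0=9 n_1=35 n_2=45 n_3=16  [Q]
∂1: piv[ab,ae,ak,al,ao,aq,av,aw] rk=8  ker:be,bk,bl,bo,bq,bv,bw,ek,el,eo,eq,ev,ew,kl,ko,kq,kv,kw,lo,lq,lv,lw,oq,ow,qv,qw,vw
∂2: piv[abk,abo,abw,aek,ael,aeo,aeq,aev,aew,akl,ako,akq,akw,alo,alq,alw,aoq,aqv,avw,bek,beq,bev,bkv,blq,eow,kqw] rk=26  ker:bko,bkq,bqv,eko,ekq,ekv,ekw,elo,eqv,evw,klo,klq,klw,koq,kow,kqv,kvw,loq,qvw
∂3: piv[abko,aekw,aelo,aevw,aklo,aklq,aklw,akoq,aloq,bekq,bekv,beqv,ekow,ekqv,kqvw] rk=15  ker:kloq
b_2=(45−26)−15=4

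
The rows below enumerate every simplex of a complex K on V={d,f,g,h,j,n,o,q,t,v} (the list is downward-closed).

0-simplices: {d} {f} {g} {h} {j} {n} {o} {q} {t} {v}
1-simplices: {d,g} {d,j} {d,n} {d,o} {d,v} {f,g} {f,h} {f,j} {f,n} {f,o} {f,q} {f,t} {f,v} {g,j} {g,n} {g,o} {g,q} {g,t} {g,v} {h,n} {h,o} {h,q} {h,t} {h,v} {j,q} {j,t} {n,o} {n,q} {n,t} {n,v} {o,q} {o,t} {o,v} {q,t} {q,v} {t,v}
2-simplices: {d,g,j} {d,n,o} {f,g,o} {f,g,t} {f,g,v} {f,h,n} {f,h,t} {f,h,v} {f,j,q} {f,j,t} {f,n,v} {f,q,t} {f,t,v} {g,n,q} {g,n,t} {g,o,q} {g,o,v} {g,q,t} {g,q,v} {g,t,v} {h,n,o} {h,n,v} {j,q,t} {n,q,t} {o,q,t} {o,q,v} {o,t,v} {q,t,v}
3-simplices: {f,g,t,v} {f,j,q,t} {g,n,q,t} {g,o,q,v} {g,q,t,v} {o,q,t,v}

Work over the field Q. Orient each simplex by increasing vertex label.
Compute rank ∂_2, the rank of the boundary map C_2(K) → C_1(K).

n_0=10 n_1=36 n_2=28 n_3=6  [Q]
∂1: piv[dg,dj,dn,do,dv,fg,fh,fq,ft] rk=9  ker:fj,fn,fo,fv,gj,gn,go,gq,gt,gv,hn,ho,hq,ht,hv,jq,jt,no,nq,nt,nv,oq,ot,ov,qt,qv,tv
∂2: piv[dgj,dno,fgo,fgt,fgv,fhn,fht,fhv,fjq,fjt,fnv,fqt,ftv,gnq,gnt,goq,gov,gqt,gqv,hno,oqt] rk=21  ker:gtv,hnv,jqt,nqt,oqv,otv,qtv
∂3: piv[fgtv,fjqt,gnqt,goqv,gqtv,oqtv] rk=6
rk∂_2=21

rank∂_2=21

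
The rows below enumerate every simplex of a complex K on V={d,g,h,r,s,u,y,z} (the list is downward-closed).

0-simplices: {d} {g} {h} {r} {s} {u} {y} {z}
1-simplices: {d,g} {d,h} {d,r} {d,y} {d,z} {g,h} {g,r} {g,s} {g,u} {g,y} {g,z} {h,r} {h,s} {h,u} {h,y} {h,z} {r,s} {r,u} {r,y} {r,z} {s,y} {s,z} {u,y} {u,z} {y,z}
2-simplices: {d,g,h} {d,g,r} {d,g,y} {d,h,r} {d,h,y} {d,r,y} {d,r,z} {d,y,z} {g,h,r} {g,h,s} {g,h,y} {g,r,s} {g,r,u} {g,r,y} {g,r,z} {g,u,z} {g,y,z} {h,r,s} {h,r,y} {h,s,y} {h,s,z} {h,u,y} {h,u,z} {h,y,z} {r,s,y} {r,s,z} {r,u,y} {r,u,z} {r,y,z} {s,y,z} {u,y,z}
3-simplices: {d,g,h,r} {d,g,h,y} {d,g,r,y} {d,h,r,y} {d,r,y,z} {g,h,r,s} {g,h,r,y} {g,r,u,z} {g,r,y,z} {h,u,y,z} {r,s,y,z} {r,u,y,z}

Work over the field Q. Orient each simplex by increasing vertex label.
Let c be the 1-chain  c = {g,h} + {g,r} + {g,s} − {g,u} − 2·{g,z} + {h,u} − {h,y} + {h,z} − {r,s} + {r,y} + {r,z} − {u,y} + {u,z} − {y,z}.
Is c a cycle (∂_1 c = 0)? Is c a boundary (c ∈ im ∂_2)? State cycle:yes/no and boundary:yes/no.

n_0=8 n_1=25 n_2=31 n_3=12  [Q]
∂1: piv[dg,dh,dr,dy,dz,gs,gu] rk=7  ker:gh,gr,gy,gz,hr,hs,hu,hy,hz,rs,ru,ry,rz,sy,sz,uy,uz,yz
∂2: piv[dgh,dgr,dgy,dhr,dhy,dry,drz,dyz,ghs,grs,gru,grz,guz,hsy,hsz,huy,huz,hyz] rk=18  ker:ghr,ghy,gry,gyz,hrs,hry,rsy,rsz,ruy,ruz,ryz,syz,uyz
∂3: piv[dghr,dghy,dgry,dhry,dryz,ghrs,gruz,gryz,huyz,rsyz,ruyz] rk=11  ker:ghry
∂1c = 0
c vs im∂2: reduces to 0 ⇒ boundary

cycle:yes boundary:yes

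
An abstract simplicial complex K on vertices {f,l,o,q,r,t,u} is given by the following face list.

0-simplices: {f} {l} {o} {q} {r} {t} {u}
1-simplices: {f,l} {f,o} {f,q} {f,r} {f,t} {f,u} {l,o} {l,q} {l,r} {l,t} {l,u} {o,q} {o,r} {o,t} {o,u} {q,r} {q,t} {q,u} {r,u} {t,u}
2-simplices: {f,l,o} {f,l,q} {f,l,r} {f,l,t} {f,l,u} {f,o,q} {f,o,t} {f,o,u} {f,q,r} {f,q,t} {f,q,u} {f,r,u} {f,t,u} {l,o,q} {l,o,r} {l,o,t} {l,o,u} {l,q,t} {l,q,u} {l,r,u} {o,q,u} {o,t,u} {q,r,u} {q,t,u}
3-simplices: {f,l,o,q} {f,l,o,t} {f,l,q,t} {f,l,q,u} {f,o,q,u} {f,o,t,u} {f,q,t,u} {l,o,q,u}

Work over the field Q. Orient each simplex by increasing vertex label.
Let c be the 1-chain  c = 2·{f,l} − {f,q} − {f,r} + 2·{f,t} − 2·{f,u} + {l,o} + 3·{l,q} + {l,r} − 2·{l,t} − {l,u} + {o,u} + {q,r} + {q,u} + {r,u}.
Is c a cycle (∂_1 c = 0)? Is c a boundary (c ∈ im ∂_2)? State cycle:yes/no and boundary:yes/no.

cycle:yes boundary:yes

n_0=7 n_1=20 n_2=24 n_3=8  [Q]
∂1: piv[fl,fo,fq,fr,ft,fu] rk=6  ker:lo,lq,lr,lt,lu,oq,or,ot,ou,qr,qt,qu,ru,tu
∂2: piv[flo,flq,flr,flt,flu,foq,fot,fou,fqr,fqt,fqu,fru,ftu,lor] rk=14  ker:loq,lot,lou,lqt,lqu,lru,oqu,otu,qru,qtu
∂3: piv[floq,flot,flqt,flqu,foqu,fotu,fqtu,loqu] rk=8
∂1c = 0
c vs im∂2: reduces to 0 ⇒ boundary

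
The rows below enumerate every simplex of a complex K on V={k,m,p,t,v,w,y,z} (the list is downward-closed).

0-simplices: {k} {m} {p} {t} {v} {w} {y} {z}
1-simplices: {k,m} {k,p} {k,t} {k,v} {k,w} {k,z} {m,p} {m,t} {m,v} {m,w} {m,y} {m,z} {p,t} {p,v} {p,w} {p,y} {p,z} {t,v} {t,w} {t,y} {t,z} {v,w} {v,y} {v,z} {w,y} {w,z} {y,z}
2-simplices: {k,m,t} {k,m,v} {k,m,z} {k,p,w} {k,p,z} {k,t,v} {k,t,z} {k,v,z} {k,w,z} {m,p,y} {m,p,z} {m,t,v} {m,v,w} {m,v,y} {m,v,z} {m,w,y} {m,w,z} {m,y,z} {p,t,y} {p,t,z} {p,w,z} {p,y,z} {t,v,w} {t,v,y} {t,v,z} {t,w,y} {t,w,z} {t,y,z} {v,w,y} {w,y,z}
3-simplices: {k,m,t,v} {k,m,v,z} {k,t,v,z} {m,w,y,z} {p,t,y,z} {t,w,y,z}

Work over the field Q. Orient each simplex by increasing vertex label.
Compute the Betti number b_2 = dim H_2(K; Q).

n_0=8 n_1=27 n_2=30 n_3=6  [Q]
∂1: piv[km,kp,kt,kv,kw,kz,my] rk=7  ker:mp,mt,mv,mw,mz,pt,pv,pw,py,pz,tv,tw,ty,tz,vw,vy,vz,wy,wz,yz
∂2: piv[kmt,kmv,kmz,kpw,kpz,ktv,ktz,kvz,kwz,mpy,mpz,mvw,mvy,mwy,mwz,myz,pty,ptz,tvw] rk=19  ker:mtv,mvz,pwz,pyz,tvy,tvz,twy,twz,tyz,vwy,wyz
∂3: piv[kmtv,kmvz,ktvz,mwyz,ptyz,twyz] rk=6
b_2=(30−19)−6=5

b_2=5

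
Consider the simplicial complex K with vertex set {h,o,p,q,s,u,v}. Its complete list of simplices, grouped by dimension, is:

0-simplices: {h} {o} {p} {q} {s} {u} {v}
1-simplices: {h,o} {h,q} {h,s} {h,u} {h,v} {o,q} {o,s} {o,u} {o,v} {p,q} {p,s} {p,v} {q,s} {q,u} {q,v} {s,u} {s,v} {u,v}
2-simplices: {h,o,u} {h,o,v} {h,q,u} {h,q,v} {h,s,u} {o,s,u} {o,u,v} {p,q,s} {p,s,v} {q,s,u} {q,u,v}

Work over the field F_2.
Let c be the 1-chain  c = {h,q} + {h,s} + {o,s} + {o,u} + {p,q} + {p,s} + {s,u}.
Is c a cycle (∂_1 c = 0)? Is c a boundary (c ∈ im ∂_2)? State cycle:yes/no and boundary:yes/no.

cycle:yes boundary:yes

n_0=7 n_1=18 n_2=11  [Z2]
∂1: piv[ho,hq,hs,hu,hv,pq] rk=6  ker:oq,os,ou,ov,ps,pv,qs,qu,qv,su,sv,uv
∂2: piv[hou,hov,hqu,hqv,hsu,osu,ouv,pqs,psv,qsu] rk=10  ker:quv
∂1c = 0
c vs im∂2: reduces to 0 ⇒ boundary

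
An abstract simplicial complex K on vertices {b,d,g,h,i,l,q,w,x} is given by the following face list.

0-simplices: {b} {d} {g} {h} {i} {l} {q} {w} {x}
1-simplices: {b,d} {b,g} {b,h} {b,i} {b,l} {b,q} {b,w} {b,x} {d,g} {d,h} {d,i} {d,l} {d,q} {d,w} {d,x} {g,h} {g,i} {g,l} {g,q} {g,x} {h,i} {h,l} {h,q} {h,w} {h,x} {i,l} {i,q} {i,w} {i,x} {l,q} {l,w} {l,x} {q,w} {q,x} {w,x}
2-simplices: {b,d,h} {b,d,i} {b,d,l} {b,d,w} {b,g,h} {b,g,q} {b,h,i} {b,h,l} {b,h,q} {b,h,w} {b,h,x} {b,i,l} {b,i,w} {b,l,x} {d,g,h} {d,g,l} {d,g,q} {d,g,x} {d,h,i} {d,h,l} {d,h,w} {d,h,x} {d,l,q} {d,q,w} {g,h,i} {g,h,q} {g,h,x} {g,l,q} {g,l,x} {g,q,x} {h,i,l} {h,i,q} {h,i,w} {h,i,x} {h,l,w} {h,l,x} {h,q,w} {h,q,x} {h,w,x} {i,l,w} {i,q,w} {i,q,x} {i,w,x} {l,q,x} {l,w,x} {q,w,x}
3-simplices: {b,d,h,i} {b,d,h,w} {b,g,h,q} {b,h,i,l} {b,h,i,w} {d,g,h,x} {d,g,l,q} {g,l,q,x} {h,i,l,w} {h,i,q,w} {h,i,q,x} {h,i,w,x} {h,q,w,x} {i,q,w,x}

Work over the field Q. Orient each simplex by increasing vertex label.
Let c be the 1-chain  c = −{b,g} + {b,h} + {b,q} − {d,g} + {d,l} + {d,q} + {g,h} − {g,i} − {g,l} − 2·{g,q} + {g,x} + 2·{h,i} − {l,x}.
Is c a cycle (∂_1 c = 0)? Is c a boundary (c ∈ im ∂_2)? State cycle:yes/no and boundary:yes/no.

cycle:no boundary:no

n_0=9 n_1=35 n_2=46 n_3=14  [Q]
∂1: piv[bd,bg,bh,bi,bl,bq,bw,bx] rk=8  ker:dg,dh,di,dl,dq,dw,dx,gh,gi,gl,gq,gx,hi,hl,hq,hw,hx,il,iq,iw,ix,lq,lw,lx,qw,qx,wx
∂2: piv[bdh,bdi,bdl,bdw,bgh,bgq,bhi,bhl,bhq,bhw,bhx,bil,biw,blx,dgh,dgl,dgq,dgx,dhx,dlq,dqw,ghi,gqx,hiq,hix,hlw,hwx] rk=27  ker:dhi,dhl,dhw,ghq,ghx,glq,glx,hil,hiw,hlx,hqw,hqx,ilw,iqw,iqx,iwx,lqx,lwx,qwx
∂3: piv[bdhi,bdhw,bghq,bhil,bhiw,dghx,dglq,glqx,hilw,hiqw,hiqx,hiwx,hqwx] rk=13  ker:iqwx
∂1c = −{b} − {d} + {i} + {l}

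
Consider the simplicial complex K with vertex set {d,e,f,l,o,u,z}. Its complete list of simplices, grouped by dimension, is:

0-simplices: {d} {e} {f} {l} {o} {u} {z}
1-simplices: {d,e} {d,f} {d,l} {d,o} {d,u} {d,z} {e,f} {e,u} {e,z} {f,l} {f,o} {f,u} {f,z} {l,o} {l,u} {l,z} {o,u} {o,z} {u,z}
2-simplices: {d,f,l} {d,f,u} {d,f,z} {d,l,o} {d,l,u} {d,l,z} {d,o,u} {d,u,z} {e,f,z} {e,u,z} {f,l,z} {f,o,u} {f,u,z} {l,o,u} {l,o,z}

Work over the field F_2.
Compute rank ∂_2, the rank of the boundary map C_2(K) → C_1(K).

n_0=7 n_1=19 n_2=15  [Z2]
∂1: piv[de,df,dl,do,du,dz] rk=6  ker:ef,eu,ez,fl,fo,fu,fz,lo,lu,lz,ou,oz,uz
∂2: piv[dfl,dfu,dfz,dlo,dlu,dlz,dou,duz,efz,euz,fou,loz] rk=12  ker:flz,fuz,lou
rk∂_2=12

rank∂_2=12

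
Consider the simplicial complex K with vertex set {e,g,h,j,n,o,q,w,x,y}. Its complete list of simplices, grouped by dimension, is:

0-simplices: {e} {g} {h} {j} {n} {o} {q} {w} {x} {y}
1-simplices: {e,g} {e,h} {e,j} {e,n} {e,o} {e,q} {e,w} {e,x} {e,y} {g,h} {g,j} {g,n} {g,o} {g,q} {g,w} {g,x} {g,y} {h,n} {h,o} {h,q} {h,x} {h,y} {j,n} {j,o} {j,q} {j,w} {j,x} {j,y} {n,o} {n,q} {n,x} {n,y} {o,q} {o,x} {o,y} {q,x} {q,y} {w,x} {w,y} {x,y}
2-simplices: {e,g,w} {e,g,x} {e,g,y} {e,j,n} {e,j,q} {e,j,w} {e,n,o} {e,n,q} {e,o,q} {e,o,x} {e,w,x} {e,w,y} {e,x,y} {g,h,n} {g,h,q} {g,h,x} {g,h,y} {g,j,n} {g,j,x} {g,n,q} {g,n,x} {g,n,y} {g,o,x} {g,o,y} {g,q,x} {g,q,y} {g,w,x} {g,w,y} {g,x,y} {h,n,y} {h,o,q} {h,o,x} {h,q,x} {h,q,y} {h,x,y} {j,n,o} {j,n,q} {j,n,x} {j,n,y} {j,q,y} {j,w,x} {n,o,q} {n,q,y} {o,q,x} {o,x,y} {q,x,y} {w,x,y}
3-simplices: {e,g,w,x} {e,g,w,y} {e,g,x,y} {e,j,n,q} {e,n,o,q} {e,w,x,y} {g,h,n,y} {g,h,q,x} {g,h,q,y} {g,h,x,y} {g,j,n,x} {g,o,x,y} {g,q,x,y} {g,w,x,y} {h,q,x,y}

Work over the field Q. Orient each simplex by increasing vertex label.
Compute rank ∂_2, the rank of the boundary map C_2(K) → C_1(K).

rank∂_2=30

n_0=10 n_1=40 n_2=47 n_3=15  [Q]
∂1: piv[eg,eh,ej,en,eo,eq,ew,ex,ey] rk=9  ker:gh,gj,gn,go,gq,gw,gx,gy,hn,ho,hq,hx,hy,jn,jo,jq,jw,jx,jy,no,nq,nx,ny,oq,ox,oy,qx,qy,wx,wy,xy
∂2: piv[egw,egx,egy,ejn,ejq,ejw,eno,enq,eoq,eox,ewx,ewy,exy,ghn,ghq,ghx,ghy,gjn,gjx,gnq,gnx,gny,gox,goy,gqx,gqy,hoq,hox,jno,jny] rk=30  ker:gwx,gwy,gxy,hny,hqx,hqy,hxy,jnq,jnx,jqy,jwx,noq,nqy,oqx,oxy,qxy,wxy
∂3: piv[egwx,egwy,egxy,ejnq,enoq,ewxy,ghny,ghqx,ghqy,ghxy,gjnx,goxy,gqxy] rk=13  ker:gwxy,hqxy
rk∂_2=30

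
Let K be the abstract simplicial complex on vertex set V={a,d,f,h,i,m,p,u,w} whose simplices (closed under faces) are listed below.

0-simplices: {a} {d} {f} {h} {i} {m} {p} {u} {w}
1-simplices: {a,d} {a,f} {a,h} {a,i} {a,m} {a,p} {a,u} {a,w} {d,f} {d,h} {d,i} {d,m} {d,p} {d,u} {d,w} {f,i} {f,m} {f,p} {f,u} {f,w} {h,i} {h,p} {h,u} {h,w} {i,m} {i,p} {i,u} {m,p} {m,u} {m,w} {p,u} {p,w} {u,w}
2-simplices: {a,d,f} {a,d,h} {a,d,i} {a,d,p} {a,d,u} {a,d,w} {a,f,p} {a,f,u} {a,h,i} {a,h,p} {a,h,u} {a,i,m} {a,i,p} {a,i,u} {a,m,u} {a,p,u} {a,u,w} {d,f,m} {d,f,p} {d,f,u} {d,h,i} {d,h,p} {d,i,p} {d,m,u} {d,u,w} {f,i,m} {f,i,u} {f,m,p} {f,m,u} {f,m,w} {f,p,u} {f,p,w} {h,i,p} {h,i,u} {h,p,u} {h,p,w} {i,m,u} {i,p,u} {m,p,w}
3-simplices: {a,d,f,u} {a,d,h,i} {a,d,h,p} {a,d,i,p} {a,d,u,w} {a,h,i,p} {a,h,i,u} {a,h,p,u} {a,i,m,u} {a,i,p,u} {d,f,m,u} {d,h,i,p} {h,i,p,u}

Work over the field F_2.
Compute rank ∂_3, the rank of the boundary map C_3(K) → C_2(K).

rank∂_3=11

n_0=9 n_1=33 n_2=39 n_3=13  [Z2]
∂1: piv[ad,af,ah,ai,am,ap,au,aw] rk=8  ker:df,dh,di,dm,dp,du,dw,fi,fm,fp,fu,fw,hi,hp,hu,hw,im,ip,iu,mp,mu,mw,pu,pw,uw
∂2: piv[adf,adh,adi,adp,adu,adw,afp,afu,ahi,ahp,ahu,aim,aip,aiu,amu,apu,auw,dfm,dmu,fim,fmp,fmw,fpw,hpw] rk=24  ker:dfp,dfu,dhi,dhp,dip,duw,fiu,fmu,fpu,hip,hiu,hpu,imu,ipu,mpw
∂3: piv[adfu,adhi,adhp,adip,aduw,ahip,ahiu,ahpu,aimu,aipu,dfmu] rk=11  ker:dhip,hipu
rk∂_3=11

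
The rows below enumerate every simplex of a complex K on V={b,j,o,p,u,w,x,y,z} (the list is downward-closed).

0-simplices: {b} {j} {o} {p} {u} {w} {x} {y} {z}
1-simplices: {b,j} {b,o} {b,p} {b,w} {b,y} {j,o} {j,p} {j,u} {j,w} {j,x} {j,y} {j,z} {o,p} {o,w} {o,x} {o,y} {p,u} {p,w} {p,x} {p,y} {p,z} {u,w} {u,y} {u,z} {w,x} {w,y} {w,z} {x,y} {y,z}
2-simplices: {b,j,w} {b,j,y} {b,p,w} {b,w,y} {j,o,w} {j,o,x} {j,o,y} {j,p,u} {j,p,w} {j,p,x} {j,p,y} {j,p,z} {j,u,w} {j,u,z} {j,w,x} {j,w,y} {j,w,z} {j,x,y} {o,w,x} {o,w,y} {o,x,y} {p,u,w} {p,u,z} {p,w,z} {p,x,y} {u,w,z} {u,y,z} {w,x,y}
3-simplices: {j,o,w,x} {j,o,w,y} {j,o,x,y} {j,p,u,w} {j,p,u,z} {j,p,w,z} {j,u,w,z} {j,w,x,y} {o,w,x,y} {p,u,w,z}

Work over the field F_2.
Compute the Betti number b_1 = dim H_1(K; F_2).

b_1=3

n_0=9 n_1=29 n_2=28 n_3=10  [Z2]
∂1: piv[bj,bo,bp,bw,by,ju,jx,jz] rk=8  ker:jo,jp,jw,jy,op,ow,ox,oy,pu,pw,px,py,pz,uw,uy,uz,wx,wy,wz,xy,yz
∂2: piv[bjw,bjy,bpw,bwy,jow,jox,joy,jpu,jpw,jpx,jpy,jpz,juw,juz,jwx,jwz,jxy,uyz] rk=18  ker:jwy,owx,owy,oxy,puw,puz,pwz,pxy,uwz,wxy
∂3: piv[jowx,jowy,joxy,jpuw,jpuz,jpwz,juwz,jwxy] rk=8  ker:owxy,puwz
b_1=(29−8)−18=3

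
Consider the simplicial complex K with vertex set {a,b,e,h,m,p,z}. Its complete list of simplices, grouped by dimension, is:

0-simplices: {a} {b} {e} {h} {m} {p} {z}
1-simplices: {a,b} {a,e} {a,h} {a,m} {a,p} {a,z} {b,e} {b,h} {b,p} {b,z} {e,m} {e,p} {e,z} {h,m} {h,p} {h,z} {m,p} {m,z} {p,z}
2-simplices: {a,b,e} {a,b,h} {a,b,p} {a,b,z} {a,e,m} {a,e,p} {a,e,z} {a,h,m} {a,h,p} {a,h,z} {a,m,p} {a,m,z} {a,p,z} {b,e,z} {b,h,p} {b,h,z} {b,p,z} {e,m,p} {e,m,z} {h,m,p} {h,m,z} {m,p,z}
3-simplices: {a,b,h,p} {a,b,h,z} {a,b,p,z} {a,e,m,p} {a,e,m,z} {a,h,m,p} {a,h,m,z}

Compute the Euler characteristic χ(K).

χ(K)=3

n_0=7 n_1=19 n_2=22 n_3=7
χ=+7−19+22−7=3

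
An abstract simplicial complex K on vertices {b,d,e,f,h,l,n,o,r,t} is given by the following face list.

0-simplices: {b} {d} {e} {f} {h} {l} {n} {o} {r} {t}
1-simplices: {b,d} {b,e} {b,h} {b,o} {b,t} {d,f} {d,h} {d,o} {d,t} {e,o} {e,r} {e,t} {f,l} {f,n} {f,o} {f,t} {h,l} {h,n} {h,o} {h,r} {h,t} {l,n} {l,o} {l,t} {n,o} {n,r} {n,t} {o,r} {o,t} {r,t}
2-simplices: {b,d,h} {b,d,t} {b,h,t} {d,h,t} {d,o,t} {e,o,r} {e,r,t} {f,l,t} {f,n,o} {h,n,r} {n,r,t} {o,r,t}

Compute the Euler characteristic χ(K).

χ(K)=-8

n_0=10 n_1=30 n_2=12
χ=+10−30+12=-8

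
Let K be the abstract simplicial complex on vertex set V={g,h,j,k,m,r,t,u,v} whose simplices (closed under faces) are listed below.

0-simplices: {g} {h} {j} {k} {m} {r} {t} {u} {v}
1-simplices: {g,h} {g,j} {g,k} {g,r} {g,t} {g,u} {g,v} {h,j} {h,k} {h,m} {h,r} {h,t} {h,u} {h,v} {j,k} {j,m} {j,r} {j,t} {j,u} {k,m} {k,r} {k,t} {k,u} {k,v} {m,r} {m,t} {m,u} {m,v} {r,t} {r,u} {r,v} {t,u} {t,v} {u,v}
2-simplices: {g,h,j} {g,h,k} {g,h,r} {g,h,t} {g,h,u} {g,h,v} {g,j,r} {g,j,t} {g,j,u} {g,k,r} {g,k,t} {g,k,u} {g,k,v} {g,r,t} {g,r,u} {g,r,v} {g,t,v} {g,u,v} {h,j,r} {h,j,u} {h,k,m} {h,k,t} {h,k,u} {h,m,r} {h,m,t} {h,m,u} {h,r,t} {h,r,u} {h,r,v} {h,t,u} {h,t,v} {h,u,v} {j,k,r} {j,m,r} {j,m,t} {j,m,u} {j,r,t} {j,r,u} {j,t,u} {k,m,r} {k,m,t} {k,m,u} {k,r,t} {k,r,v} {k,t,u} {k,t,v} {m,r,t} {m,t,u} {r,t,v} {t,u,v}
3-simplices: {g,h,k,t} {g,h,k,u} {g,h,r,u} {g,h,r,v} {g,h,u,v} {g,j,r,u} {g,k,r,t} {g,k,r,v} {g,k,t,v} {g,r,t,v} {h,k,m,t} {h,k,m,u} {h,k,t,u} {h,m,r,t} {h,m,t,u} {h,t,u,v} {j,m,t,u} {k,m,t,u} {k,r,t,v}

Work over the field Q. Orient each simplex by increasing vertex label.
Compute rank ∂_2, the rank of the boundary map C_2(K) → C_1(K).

n_0=9 n_1=34 n_2=50 n_3=19  [Q]
∂1: piv[gh,gj,gk,gr,gt,gu,gv,hm] rk=8  ker:hj,hk,hr,ht,hu,hv,jk,jm,jr,jt,ju,km,kr,kt,ku,kv,mr,mt,mu,mv,rt,ru,rv,tu,tv,uv
∂2: piv[ghj,ghk,ghr,ght,ghu,ghv,gjr,gjt,gju,gkr,gkt,gku,gkv,grt,gru,grv,gtv,guv,hkm,hmr,hmt,hmu,htu,jkr,jmr] rk=25  ker:hjr,hju,hkt,hku,hrt,hru,hrv,htv,huv,jmt,jmu,jrt,jru,jtu,kmr,kmt,kmu,krt,krv,ktu,ktv,mrt,mtu,rtv,tuv
∂3: piv[ghkt,ghku,ghru,ghrv,ghuv,gjru,gkrt,gkrv,gktv,grtv,hkmt,hkmu,hktu,hmrt,hmtu,htuv,jmtu] rk=17  ker:kmtu,krtv
rk∂_2=25

rank∂_2=25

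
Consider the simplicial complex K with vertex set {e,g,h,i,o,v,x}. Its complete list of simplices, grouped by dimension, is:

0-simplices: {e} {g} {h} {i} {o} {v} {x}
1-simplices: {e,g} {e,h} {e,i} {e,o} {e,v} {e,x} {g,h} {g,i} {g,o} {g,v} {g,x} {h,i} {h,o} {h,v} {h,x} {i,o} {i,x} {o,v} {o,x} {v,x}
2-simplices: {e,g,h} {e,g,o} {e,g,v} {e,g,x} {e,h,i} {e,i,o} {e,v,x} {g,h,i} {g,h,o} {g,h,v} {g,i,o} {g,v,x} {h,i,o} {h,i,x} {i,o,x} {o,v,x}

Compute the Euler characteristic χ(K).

χ(K)=3

n_0=7 n_1=20 n_2=16
χ=+7−20+16=3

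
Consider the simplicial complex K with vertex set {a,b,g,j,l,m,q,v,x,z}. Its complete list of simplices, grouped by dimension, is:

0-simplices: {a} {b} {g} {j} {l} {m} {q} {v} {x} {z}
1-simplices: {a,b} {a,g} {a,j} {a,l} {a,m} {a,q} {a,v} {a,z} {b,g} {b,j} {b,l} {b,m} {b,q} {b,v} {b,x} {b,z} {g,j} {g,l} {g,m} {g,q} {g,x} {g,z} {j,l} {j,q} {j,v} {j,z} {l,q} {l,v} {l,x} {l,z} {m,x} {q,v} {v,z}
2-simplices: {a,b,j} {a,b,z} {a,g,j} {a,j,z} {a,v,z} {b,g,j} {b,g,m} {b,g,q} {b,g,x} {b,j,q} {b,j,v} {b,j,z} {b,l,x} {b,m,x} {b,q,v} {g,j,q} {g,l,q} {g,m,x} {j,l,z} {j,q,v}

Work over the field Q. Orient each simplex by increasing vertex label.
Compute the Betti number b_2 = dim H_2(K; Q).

b_2=4

n_0=10 n_1=33 n_2=20  [Q]
∂1: piv[ab,ag,aj,al,am,aq,av,az,bx] rk=9  ker:bg,bj,bl,bm,bq,bv,bz,gj,gl,gm,gq,gx,gz,jl,jq,jv,jz,lq,lv,lx,lz,mx,qv,vz
∂2: piv[abj,abz,agj,ajz,avz,bgj,bgm,bgq,bgx,bjq,bjv,blx,bmx,bqv,glq,jlz] rk=16  ker:bjz,gjq,gmx,jqv
b_2=(20−16)−0=4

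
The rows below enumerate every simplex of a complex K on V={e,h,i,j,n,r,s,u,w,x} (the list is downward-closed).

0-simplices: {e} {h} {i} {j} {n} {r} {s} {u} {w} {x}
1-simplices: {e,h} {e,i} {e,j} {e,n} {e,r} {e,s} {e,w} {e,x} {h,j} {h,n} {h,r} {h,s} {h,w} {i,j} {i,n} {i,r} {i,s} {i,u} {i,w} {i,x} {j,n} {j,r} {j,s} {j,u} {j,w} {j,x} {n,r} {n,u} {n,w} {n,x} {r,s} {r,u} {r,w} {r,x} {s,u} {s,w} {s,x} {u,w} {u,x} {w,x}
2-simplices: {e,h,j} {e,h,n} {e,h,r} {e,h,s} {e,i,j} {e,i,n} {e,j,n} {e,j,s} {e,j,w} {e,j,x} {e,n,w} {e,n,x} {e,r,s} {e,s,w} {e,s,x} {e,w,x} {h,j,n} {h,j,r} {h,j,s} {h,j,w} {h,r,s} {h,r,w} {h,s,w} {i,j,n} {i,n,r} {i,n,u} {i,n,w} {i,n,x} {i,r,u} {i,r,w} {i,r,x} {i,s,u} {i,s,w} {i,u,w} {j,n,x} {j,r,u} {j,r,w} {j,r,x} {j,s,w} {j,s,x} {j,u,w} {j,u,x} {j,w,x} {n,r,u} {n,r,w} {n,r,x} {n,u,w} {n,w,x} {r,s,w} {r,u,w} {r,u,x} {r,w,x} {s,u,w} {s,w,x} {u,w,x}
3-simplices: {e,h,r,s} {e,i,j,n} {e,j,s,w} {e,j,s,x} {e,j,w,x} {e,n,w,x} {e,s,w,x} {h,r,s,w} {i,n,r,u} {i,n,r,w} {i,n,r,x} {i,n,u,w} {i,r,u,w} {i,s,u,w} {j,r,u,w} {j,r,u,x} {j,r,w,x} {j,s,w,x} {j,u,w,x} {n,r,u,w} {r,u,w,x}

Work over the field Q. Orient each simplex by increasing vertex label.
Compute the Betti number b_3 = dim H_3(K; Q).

n_0=10 n_1=40 n_2=55 n_3=21  [Q]
∂1: piv[eh,ei,ej,en,er,es,ew,ex,iu] rk=9  ker:hj,hn,hr,hs,hw,ij,in,ir,is,iw,ix,jn,jr,js,ju,jw,jx,nr,nu,nw,nx,rs,ru,rw,rx,su,sw,sx,uw,ux,wx
∂2: piv[ehj,ehn,ehr,ehs,eij,ein,ejn,ejs,ejw,ejx,enw,enx,ers,esw,esx,ewx,hjr,hjw,hrw,inr,inu,inw,inx,iru,irw,irx,isu,isw,iuw,jru,jux] rk=31  ker:hjn,hjs,hrs,hsw,ijn,jnx,jrw,jrx,jsw,jsx,juw,jwx,nru,nrw,nrx,nuw,nwx,rsw,ruw,rux,rwx,suw,swx,uwx
∂3: piv[ehrs,eijn,ejsw,ejsx,ejwx,enwx,eswx,hrsw,inru,inrw,inrx,inuw,iruw,isuw,jruw,jrux,jrwx,juwx] rk=18  ker:jswx,nruw,ruwx
b_3=(21−18)−0=3

b_3=3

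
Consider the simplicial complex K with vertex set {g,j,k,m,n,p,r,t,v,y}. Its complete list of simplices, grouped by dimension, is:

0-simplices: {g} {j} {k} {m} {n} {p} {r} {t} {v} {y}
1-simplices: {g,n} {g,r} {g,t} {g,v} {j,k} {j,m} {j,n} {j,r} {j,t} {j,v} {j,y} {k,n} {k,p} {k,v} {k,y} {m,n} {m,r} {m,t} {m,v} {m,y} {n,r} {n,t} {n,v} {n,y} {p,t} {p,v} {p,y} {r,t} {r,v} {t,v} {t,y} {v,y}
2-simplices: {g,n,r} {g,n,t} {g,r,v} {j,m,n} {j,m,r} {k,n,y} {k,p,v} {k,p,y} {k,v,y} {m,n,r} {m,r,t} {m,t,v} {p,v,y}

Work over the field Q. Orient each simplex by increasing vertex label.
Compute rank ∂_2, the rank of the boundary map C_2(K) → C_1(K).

n_0=10 n_1=32 n_2=13  [Q]
∂1: piv[gn,gr,gt,gv,jk,jm,jn,jy,kp] rk=9  ker:jr,jt,jv,kn,kv,ky,mn,mr,mt,mv,my,nr,nt,nv,ny,pt,pv,py,rt,rv,tv,ty,vy
∂2: piv[gnr,gnt,grv,jmn,jmr,kny,kpv,kpy,kvy,mnr,mrt,mtv] rk=12  ker:pvy
rk∂_2=12

rank∂_2=12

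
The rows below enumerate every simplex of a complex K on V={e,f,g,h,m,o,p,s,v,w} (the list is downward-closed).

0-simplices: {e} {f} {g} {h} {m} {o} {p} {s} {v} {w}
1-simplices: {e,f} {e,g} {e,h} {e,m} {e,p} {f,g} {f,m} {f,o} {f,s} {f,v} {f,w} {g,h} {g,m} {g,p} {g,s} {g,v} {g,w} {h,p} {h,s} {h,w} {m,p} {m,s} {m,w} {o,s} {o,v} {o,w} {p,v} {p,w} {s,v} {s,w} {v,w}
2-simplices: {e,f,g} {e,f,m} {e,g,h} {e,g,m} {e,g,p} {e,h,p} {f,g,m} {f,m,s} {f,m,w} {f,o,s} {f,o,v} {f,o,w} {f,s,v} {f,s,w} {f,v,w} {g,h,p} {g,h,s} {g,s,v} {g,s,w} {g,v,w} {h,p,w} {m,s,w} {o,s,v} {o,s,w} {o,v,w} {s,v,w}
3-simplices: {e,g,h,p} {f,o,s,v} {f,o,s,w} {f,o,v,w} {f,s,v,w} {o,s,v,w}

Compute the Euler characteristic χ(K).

n_0=10 n_1=31 n_2=26 n_3=6
χ=+10−31+26−6=-1

χ(K)=-1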